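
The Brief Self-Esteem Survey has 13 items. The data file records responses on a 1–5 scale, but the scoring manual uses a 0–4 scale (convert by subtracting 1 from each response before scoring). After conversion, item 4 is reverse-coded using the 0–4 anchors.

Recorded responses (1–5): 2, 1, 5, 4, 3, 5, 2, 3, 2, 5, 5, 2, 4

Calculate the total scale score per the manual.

Convert to 0–4: 1, 0, 4, 3, 2, 4, 1, 2, 1, 4, 4, 1, 3
Reverse-coded (reversed = (0+4) − raw = 4 − raw):
  item 4: 4 − 3 = 1
Scored: 1, 0, 4, 1, 2, 4, 1, 2, 1, 4, 4, 1, 3
Total = 28

28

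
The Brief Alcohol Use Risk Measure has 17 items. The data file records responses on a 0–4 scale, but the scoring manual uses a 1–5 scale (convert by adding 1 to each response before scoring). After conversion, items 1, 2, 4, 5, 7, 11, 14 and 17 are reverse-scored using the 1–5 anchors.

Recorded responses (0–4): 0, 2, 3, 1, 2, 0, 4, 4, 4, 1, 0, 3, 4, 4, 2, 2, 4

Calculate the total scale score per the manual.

55

Convert to 1–5: 1, 3, 4, 2, 3, 1, 5, 5, 5, 2, 1, 4, 5, 5, 3, 3, 5
Reverse-coded (reverse-coded value = 6 − response):
  item 1: 6 − 1 = 5
  item 2: 6 − 3 = 3
  item 4: 6 − 2 = 4
  item 5: 6 − 3 = 3
  item 7: 6 − 5 = 1
  item 11: 6 − 1 = 5
  item 14: 6 − 5 = 1
  item 17: 6 − 5 = 1
Scored: 5, 3, 4, 4, 3, 1, 1, 5, 5, 2, 5, 4, 5, 1, 3, 3, 1
Total = 55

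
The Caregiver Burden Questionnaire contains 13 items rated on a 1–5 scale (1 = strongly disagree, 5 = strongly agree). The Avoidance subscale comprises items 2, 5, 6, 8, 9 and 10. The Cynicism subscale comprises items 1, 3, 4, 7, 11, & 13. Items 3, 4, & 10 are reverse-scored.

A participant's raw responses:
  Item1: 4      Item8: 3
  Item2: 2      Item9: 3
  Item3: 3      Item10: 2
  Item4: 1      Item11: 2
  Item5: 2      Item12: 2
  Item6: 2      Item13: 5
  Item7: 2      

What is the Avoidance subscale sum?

Avoidance items: 2, 5, 6, 8, 9, 10.
Of these, item 10 is reverse-scored; reverse-coded value = 6 − response.
  item 2: 2
  item 5: 2
  item 6: 2
  item 8: 3
  item 9: 3
  item 10: 6 − 2 = 4
Sum = 2 + 2 + 2 + 3 + 3 + 4 = 16

16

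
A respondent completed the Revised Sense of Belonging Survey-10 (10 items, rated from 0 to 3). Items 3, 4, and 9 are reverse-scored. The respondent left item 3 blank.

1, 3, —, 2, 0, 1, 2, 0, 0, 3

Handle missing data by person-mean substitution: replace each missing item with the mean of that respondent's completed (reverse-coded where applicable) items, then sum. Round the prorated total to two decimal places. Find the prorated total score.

Reverse-coded (reversed = (0+3) − raw = 3 − raw):
  item 4: 3 − 2 = 1
  item 9: 3 − 0 = 3
Completed scored items (9 of 10): 1, 3, 1, 0, 1, 2, 0, 3, 3; sum = 14.
Person mean = 14 / 9 ≈ 1.5556
Prorated total = (14 / 9) × 10 = 15.56 (to 2 dp)

15.56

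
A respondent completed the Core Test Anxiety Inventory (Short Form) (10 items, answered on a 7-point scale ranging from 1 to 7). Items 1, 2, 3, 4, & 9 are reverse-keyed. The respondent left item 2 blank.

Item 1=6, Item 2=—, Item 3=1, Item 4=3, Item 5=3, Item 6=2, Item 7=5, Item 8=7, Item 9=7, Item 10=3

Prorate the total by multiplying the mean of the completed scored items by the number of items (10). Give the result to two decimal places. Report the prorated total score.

38.89

Reverse-coded (reversed = (1+7) − raw = 8 − raw):
  item 1: 8 − 6 = 2
  item 3: 8 − 1 = 7
  item 4: 8 − 3 = 5
  item 9: 8 − 7 = 1
Completed scored items (9 of 10): 2, 7, 5, 3, 2, 5, 7, 1, 3; sum = 35.
Person mean = 35 / 9 ≈ 3.8889
Prorated total = (35 / 9) × 10 = 38.89 (to 2 dp)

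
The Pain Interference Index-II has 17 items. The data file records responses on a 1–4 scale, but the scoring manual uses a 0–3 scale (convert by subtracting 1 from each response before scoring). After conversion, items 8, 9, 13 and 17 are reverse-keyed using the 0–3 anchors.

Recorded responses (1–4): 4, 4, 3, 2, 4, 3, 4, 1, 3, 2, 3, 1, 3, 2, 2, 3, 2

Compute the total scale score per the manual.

Convert to 0–3: 3, 3, 2, 1, 3, 2, 3, 0, 2, 1, 2, 0, 2, 1, 1, 2, 1
Reverse-coded (reversed = (0+3) − raw = 3 − raw):
  item 8: 3 − 0 = 3
  item 9: 3 − 2 = 1
  item 13: 3 − 2 = 1
  item 17: 3 − 1 = 2
Scored: 3, 3, 2, 1, 3, 2, 3, 3, 1, 1, 2, 0, 1, 1, 1, 2, 2
Total = 31

31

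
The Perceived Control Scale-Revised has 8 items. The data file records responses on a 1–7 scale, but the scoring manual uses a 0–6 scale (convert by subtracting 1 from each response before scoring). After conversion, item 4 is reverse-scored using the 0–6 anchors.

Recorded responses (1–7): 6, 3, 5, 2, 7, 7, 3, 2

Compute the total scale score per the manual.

31

Convert to 0–6: 5, 2, 4, 1, 6, 6, 2, 1
Reverse-coded (reverse-coded value = 6 − response):
  item 4: 6 − 1 = 5
Scored: 5, 2, 4, 5, 6, 6, 2, 1
Total = 31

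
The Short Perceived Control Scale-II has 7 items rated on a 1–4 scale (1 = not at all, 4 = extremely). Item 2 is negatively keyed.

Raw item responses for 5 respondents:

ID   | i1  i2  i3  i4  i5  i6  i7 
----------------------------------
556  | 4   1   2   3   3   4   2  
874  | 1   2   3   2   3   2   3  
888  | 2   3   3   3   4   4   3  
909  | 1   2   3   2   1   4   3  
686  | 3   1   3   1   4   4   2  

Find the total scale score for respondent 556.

Respondent 556 raw: 4, 1, 2, 3, 3, 4, 2.
Reverse-coded (reverse-coded value = 5 − response):
  item 1: 4
  item 2: 5 − 1 = 4
  item 3: 2
  item 4: 3
  item 5: 3
  item 6: 4
  item 7: 2
Sum = 4 + 4 + 2 + 3 + 3 + 4 + 2 = 22

22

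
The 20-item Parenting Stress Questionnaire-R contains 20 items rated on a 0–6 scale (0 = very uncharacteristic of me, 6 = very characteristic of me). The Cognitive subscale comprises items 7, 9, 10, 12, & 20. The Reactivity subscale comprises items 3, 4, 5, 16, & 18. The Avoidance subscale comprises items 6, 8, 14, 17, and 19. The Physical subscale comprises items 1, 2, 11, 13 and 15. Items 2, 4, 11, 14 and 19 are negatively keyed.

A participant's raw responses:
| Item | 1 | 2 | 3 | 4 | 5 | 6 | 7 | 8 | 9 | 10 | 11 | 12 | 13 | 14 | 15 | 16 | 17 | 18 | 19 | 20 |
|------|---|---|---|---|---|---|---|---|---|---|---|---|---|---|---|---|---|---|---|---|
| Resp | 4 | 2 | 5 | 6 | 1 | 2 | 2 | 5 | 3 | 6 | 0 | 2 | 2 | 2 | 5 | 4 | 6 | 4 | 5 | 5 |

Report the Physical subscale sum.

21

Physical items: 1, 2, 11, 13, 15.
Of these, items 2 and 11 are negatively keyed; reversed = (0+6) − raw = 6 − raw.
  item 1: 4
  item 2: 6 − 2 = 4
  item 11: 6 − 0 = 6
  item 13: 2
  item 15: 5
Sum = 4 + 4 + 6 + 2 + 5 = 21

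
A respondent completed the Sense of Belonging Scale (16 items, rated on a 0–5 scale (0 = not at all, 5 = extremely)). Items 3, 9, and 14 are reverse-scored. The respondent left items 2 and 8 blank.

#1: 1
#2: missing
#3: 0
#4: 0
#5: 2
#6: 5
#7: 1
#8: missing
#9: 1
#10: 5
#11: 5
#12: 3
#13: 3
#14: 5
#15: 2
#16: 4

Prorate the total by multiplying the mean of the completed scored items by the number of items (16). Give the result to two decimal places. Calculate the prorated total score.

Reverse-coded (reverse-coded value = 5 − response):
  item 3: 5 − 0 = 5
  item 9: 5 − 1 = 4
  item 14: 5 − 5 = 0
Completed scored items (14 of 16): 1, 5, 0, 2, 5, 1, 4, 5, 5, 3, 3, 0, 2, 4; sum = 40.
Person mean = 40 / 14 ≈ 2.8571
Prorated total = (40 / 14) × 16 = 45.71 (to 2 dp)

45.71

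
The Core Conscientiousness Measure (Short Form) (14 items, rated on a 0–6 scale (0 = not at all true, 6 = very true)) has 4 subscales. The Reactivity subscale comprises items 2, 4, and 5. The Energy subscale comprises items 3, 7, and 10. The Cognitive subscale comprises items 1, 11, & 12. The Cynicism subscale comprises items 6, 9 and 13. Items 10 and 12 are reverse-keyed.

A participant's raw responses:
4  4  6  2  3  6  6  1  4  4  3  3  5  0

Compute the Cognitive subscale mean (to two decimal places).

Cognitive items: 1, 11, 12.
Of these, item 12 is reverse-keyed; reverse-coded value = 6 − response.
  item 1: 4
  item 11: 3
  item 12: 6 − 3 = 3
Sum = 4 + 3 + 3 = 10
Mean = 10 / 3 = 3.33

3.33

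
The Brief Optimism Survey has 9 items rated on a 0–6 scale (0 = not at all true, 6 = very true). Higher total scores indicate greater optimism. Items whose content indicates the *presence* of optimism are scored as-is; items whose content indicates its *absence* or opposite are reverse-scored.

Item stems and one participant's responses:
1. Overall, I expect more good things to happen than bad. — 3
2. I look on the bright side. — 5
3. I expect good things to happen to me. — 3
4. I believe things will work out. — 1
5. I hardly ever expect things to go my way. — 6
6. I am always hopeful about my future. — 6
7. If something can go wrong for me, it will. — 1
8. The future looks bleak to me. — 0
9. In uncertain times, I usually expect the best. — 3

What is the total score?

Items 5, 7, 8 describe the absence/opposite of optimism → reverse-score.
reversed = (0+6) − raw = 6 − raw.
  item 1: 3
  item 2: 5
  item 3: 3
  item 4: 1
  item 5: 6 − 6 = 0
  item 6: 6
  item 7: 6 − 1 = 5
  item 8: 6 − 0 = 6
  item 9: 3
Total = 3 + 5 + 3 + 1 + 0 + 6 + 5 + 6 + 3 = 32

32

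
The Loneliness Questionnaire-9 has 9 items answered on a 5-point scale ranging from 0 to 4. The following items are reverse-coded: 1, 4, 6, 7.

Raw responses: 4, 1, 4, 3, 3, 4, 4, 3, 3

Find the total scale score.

15

Apply reverse scoring (reversed = (0+4) − raw = 4 − raw):
  item 1: 4 − 4 = 0
  item 4: 4 − 3 = 1
  item 6: 4 − 4 = 0
  item 7: 4 − 4 = 0
Scored responses: 0, 1, 4, 1, 3, 0, 0, 3, 3
Total = 0 + 1 + 4 + 1 + 3 + 0 + 0 + 3 + 3 = 15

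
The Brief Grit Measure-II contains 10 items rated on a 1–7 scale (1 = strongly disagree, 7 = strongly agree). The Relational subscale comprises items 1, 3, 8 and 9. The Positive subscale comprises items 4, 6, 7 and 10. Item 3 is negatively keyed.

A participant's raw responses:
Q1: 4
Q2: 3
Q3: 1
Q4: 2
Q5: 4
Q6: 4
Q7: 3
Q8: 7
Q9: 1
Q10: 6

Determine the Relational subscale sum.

19

Relational items: 1, 3, 8, 9.
Of these, item 3 is negatively keyed; on a 1–7 scale, reversed = 8 − raw.
  item 1: 4
  item 3: 8 − 1 = 7
  item 8: 7
  item 9: 1
Sum = 4 + 7 + 7 + 1 = 19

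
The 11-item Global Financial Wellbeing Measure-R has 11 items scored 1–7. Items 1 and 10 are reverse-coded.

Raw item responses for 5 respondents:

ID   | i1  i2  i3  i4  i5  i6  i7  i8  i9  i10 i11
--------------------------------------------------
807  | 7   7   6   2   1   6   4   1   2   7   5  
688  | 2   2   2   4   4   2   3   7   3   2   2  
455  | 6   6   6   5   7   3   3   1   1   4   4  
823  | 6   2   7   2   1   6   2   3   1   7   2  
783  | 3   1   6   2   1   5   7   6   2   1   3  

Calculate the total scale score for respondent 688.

41

Respondent 688 raw: 2, 2, 2, 4, 4, 2, 3, 7, 3, 2, 2.
Reverse-coded (reversed = (1+7) − raw = 8 − raw):
  item 1: 8 − 2 = 6
  item 2: 2
  item 3: 2
  item 4: 4
  item 5: 4
  item 6: 2
  item 7: 3
  item 8: 7
  item 9: 3
  item 10: 8 − 2 = 6
  item 11: 2
Sum = 6 + 2 + 2 + 4 + 4 + 2 + 3 + 7 + 3 + 6 + 2 = 41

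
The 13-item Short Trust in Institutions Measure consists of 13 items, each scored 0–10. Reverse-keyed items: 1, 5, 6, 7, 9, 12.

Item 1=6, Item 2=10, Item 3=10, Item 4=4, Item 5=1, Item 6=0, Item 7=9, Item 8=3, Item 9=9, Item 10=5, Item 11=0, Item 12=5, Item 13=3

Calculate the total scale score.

65

Reverse-coded items (reverse-coded value = 10 − response):
  item 1: 10 − 6 = 4
  item 5: 10 − 1 = 9
  item 6: 10 − 0 = 10
  item 7: 10 − 9 = 1
  item 9: 10 − 9 = 1
  item 12: 10 − 5 = 5
After reverse-coding: 4, 10, 10, 4, 9, 10, 1, 3, 1, 5, 0, 5, 3
Total = 4 + 10 + 10 + 4 + 9 + 10 + 1 + 3 + 1 + 5 + 0 + 5 + 3 = 65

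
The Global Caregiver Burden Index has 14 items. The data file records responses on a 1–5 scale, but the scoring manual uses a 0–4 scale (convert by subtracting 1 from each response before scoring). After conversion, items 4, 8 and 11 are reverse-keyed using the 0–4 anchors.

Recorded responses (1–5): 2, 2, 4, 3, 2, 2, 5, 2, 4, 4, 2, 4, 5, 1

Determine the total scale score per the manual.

Convert to 0–4: 1, 1, 3, 2, 1, 1, 4, 1, 3, 3, 1, 3, 4, 0
Reverse-coded (reverse-coded value = 4 − response):
  item 4: 4 − 2 = 2
  item 8: 4 − 1 = 3
  item 11: 4 − 1 = 3
Scored: 1, 1, 3, 2, 1, 1, 4, 3, 3, 3, 3, 3, 4, 0
Total = 32

32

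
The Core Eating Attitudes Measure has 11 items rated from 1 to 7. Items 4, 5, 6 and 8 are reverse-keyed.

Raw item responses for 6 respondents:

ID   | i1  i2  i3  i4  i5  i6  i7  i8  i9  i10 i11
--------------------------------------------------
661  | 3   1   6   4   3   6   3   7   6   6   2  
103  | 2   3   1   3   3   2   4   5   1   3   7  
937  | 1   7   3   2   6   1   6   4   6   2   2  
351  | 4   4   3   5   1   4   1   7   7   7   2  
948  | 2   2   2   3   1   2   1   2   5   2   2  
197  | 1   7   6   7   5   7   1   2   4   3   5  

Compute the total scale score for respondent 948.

40

Respondent 948 raw: 2, 2, 2, 3, 1, 2, 1, 2, 5, 2, 2.
Reverse-coded (reversed = (1+7) − raw = 8 − raw):
  item 1: 2
  item 2: 2
  item 3: 2
  item 4: 8 − 3 = 5
  item 5: 8 − 1 = 7
  item 6: 8 − 2 = 6
  item 7: 1
  item 8: 8 − 2 = 6
  item 9: 5
  item 10: 2
  item 11: 2
Sum = 2 + 2 + 2 + 5 + 7 + 6 + 1 + 6 + 5 + 2 + 2 = 40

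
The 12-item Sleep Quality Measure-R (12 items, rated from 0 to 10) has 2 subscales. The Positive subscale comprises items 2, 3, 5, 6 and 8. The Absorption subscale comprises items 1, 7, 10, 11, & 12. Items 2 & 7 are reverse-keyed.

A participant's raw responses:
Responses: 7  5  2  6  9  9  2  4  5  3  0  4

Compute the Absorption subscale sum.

22

Absorption items: 1, 7, 10, 11, 12.
Of these, item 7 is reverse-keyed; reversed = (0+10) − raw = 10 − raw.
  item 1: 7
  item 7: 10 − 2 = 8
  item 10: 3
  item 11: 0
  item 12: 4
Sum = 7 + 8 + 3 + 0 + 4 = 22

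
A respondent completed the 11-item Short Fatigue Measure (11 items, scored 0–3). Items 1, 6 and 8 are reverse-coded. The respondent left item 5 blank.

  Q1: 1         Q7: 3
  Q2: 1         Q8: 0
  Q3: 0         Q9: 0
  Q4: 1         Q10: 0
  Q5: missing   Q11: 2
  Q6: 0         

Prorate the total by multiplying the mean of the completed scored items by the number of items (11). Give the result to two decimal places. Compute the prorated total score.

16.50

Reverse-coded (on a 0–3 scale, reversed = 3 − raw):
  item 1: 3 − 1 = 2
  item 6: 3 − 0 = 3
  item 8: 3 − 0 = 3
Completed scored items (10 of 11): 2, 1, 0, 1, 3, 3, 3, 0, 0, 2; sum = 15.
Person mean = 15 / 10 ≈ 1.5000
Prorated total = (15 / 10) × 11 = 16.50 (to 2 dp)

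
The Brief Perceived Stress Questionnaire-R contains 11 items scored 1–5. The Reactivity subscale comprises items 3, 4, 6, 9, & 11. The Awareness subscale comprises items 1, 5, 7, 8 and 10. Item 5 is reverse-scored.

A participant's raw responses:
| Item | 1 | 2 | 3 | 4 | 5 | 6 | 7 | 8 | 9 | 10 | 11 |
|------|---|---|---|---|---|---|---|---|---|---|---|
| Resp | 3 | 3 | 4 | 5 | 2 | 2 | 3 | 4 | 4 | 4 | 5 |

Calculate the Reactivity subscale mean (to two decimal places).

4.00

Reactivity items: 3, 4, 6, 9, 11.
  item 3: 4
  item 4: 5
  item 6: 2
  item 9: 4
  item 11: 5
Sum = 4 + 5 + 2 + 4 + 5 = 20
Mean = 20 / 5 = 4.00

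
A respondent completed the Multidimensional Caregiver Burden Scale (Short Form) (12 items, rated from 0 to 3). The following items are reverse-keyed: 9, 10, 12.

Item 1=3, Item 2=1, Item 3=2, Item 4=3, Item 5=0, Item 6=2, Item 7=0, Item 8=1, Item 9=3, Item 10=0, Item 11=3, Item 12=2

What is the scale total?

19

Reverse-coded items (reversed = (0+3) − raw = 3 − raw):
  item 9: 3 − 3 = 0
  item 10: 3 − 0 = 3
  item 12: 3 − 2 = 1
After reverse-coding: 3, 1, 2, 3, 0, 2, 0, 1, 0, 3, 3, 1
Total = 3 + 1 + 2 + 3 + 0 + 2 + 0 + 1 + 0 + 3 + 3 + 1 = 19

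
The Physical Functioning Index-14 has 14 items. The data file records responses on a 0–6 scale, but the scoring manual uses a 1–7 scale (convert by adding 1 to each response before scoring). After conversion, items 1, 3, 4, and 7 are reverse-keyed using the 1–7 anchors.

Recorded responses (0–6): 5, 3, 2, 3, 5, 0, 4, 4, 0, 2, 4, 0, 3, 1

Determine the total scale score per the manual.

46

Convert to 1–7: 6, 4, 3, 4, 6, 1, 5, 5, 1, 3, 5, 1, 4, 2
Reverse-coded (reversed = (1+7) − raw = 8 − raw):
  item 1: 8 − 6 = 2
  item 3: 8 − 3 = 5
  item 4: 8 − 4 = 4
  item 7: 8 − 5 = 3
Scored: 2, 4, 5, 4, 6, 1, 3, 5, 1, 3, 5, 1, 4, 2
Total = 46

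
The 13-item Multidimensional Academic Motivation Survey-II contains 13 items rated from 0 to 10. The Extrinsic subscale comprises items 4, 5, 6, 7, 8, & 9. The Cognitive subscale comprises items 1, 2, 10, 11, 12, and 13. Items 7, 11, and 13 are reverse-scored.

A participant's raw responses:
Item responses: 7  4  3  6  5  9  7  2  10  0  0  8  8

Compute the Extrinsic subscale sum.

35

Extrinsic items: 4, 5, 6, 7, 8, 9.
Of these, item 7 is reverse-scored; reverse-coded value = 10 − response.
  item 4: 6
  item 5: 5
  item 6: 9
  item 7: 10 − 7 = 3
  item 8: 2
  item 9: 10
Sum = 6 + 5 + 9 + 3 + 2 + 10 = 35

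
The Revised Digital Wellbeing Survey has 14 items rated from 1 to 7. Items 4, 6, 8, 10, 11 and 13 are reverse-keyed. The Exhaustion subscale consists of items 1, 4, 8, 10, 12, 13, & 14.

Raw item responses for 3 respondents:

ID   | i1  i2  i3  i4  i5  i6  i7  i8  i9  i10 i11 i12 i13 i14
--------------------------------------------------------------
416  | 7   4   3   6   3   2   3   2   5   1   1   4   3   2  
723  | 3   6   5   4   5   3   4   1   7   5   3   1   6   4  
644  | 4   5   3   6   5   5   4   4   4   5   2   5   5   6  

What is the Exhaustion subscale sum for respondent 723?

Respondent 723 raw: 3, 6, 5, 4, 5, 3, 4, 1, 7, 5, 3, 1, 6, 4.
Exhaustion items: 1, 4, 8, 10, 12, 13, 14.
Reverse-coded (reversed = (1+7) − raw = 8 − raw):
  item 1: 3
  item 4: 8 − 4 = 4
  item 8: 8 − 1 = 7
  item 10: 8 − 5 = 3
  item 12: 1
  item 13: 8 − 6 = 2
  item 14: 4
Sum = 3 + 4 + 7 + 3 + 1 + 2 + 4 = 24

24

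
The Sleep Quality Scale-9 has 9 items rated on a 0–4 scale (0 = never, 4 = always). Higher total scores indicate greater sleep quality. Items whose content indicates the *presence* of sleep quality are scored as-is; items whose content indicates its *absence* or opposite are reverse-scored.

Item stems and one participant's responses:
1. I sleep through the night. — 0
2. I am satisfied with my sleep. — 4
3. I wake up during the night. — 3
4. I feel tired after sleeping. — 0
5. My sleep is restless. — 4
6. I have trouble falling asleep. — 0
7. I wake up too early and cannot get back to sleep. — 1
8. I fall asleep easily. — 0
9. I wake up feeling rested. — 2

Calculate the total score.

18

Items 3, 4, 5, 6, 7 describe the absence/opposite of sleep quality → reverse-score.
reversed = (0+4) − raw = 4 − raw.
  item 1: 0
  item 2: 4
  item 3: 4 − 3 = 1
  item 4: 4 − 0 = 4
  item 5: 4 − 4 = 0
  item 6: 4 − 0 = 4
  item 7: 4 − 1 = 3
  item 8: 0
  item 9: 2
Total = 0 + 4 + 1 + 4 + 0 + 4 + 3 + 0 + 2 = 18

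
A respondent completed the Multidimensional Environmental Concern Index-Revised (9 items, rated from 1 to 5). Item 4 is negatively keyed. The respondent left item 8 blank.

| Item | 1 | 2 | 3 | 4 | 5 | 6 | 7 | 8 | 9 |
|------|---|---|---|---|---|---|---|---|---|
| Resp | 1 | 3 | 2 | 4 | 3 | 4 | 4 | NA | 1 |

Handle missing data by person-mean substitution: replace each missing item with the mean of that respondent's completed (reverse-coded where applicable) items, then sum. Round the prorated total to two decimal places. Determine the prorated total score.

22.50

Reverse-coded (on a 1–5 scale, reversed = 6 − raw):
  item 4: 6 − 4 = 2
Completed scored items (8 of 9): 1, 3, 2, 2, 3, 4, 4, 1; sum = 20.
Person mean = 20 / 8 ≈ 2.5000
Prorated total = (20 / 8) × 9 = 22.50 (to 2 dp)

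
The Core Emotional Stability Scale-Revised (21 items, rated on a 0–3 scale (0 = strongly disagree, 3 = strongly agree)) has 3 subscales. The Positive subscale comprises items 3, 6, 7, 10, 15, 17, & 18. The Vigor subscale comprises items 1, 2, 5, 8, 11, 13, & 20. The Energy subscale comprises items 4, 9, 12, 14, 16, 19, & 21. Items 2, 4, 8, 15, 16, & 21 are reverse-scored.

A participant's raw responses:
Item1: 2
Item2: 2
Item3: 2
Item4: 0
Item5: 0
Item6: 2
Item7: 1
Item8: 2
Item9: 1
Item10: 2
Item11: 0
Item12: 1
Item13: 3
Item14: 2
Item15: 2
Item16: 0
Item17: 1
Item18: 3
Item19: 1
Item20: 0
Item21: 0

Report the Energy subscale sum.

Energy items: 4, 9, 12, 14, 16, 19, 21.
Of these, items 4, 16, & 21 are reverse-scored; reverse-coded value = 3 − response.
  item 4: 3 − 0 = 3
  item 9: 1
  item 12: 1
  item 14: 2
  item 16: 3 − 0 = 3
  item 19: 1
  item 21: 3 − 0 = 3
Sum = 3 + 1 + 1 + 2 + 3 + 1 + 3 = 14

14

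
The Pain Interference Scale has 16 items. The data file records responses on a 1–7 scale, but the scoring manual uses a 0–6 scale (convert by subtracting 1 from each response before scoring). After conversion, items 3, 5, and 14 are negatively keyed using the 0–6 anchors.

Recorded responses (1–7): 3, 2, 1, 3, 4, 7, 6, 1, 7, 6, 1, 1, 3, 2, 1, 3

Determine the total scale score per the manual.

Convert to 0–6: 2, 1, 0, 2, 3, 6, 5, 0, 6, 5, 0, 0, 2, 1, 0, 2
Reverse-coded (on a 0–6 scale, reversed = 6 − raw):
  item 3: 6 − 0 = 6
  item 5: 6 − 3 = 3
  item 14: 6 − 1 = 5
Scored: 2, 1, 6, 2, 3, 6, 5, 0, 6, 5, 0, 0, 2, 5, 0, 2
Total = 45

45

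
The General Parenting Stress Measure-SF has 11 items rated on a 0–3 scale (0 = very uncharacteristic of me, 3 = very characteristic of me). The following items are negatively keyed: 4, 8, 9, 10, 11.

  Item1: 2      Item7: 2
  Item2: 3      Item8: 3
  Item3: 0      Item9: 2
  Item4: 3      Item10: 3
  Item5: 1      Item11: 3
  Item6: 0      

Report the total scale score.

Negatively keyed items use 3 − raw:
  item 4: 3 − 3 = 0
  item 8: 3 − 3 = 0
  item 9: 3 − 2 = 1
  item 10: 3 − 3 = 0
  item 11: 3 − 3 = 0
Scored responses: 2, 3, 0, 0, 1, 0, 2, 0, 1, 0, 0
Total = 2 + 3 + 0 + 0 + 1 + 0 + 2 + 0 + 1 + 0 + 0 = 9

9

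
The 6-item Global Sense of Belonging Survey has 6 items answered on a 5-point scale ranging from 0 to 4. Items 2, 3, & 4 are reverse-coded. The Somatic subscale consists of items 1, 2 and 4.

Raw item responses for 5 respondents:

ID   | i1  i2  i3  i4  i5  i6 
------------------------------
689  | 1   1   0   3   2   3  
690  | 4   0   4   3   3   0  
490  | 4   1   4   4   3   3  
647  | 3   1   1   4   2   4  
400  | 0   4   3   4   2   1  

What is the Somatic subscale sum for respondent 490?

7

Respondent 490 raw: 4, 1, 4, 4, 3, 3.
Somatic items: 1, 2, 4.
Reverse-coded (reverse-coded value = 4 − response):
  item 1: 4
  item 2: 4 − 1 = 3
  item 4: 4 − 4 = 0
Sum = 4 + 3 + 0 = 7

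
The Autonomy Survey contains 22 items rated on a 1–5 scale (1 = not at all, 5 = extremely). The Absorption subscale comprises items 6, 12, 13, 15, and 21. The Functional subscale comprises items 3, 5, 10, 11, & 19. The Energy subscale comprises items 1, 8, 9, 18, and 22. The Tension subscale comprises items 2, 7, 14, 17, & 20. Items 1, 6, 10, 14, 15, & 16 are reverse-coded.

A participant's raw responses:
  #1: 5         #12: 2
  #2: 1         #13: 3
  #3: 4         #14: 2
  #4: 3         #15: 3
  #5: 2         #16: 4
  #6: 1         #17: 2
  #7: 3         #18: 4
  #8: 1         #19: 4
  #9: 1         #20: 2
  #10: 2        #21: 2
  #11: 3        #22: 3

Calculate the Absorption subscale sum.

15

Absorption items: 6, 12, 13, 15, 21.
Of these, items 6 and 15 are reverse-coded; reversed = (1+5) − raw = 6 − raw.
  item 6: 6 − 1 = 5
  item 12: 2
  item 13: 3
  item 15: 6 − 3 = 3
  item 21: 2
Sum = 5 + 2 + 3 + 3 + 2 = 15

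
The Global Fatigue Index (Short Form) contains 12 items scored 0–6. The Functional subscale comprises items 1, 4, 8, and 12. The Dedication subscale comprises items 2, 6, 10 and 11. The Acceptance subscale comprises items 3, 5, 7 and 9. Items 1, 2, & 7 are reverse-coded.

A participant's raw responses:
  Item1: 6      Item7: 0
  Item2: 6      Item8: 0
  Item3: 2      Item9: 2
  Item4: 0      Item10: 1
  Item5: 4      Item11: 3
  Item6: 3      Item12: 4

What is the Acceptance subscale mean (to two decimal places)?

3.50

Acceptance items: 3, 5, 7, 9.
Of these, item 7 is reverse-coded; reversed = (0+6) − raw = 6 − raw.
  item 3: 2
  item 5: 4
  item 7: 6 − 0 = 6
  item 9: 2
Sum = 2 + 4 + 6 + 2 = 14
Mean = 14 / 4 = 3.50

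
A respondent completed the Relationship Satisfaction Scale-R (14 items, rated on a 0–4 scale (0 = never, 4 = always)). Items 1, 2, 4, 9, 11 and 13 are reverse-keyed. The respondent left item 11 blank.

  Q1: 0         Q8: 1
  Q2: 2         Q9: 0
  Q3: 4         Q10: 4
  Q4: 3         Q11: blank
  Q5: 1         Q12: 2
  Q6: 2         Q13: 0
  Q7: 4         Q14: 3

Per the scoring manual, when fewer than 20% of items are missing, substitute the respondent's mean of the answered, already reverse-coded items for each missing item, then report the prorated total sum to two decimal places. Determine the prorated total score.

38.77

Reverse-coded (reverse-coded value = 4 − response):
  item 1: 4 − 0 = 4
  item 2: 4 − 2 = 2
  item 4: 4 − 3 = 1
  item 9: 4 − 0 = 4
  item 13: 4 − 0 = 4
Completed scored items (13 of 14): 4, 2, 4, 1, 1, 2, 4, 1, 4, 4, 2, 4, 3; sum = 36.
Person mean = 36 / 13 ≈ 2.7692
Prorated total = (36 / 13) × 14 = 38.77 (to 2 dp)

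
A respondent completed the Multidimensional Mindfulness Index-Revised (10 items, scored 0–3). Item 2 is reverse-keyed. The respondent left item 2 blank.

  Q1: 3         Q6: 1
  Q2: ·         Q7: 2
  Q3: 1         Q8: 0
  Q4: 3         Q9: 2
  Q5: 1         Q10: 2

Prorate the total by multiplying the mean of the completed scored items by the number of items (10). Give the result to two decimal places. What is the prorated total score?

16.67

Reverse-coded (reversed = (0+3) − raw = 3 − raw):
Completed scored items (9 of 10): 3, 1, 3, 1, 1, 2, 0, 2, 2; sum = 15.
Person mean = 15 / 9 ≈ 1.6667
Prorated total = (15 / 9) × 10 = 16.67 (to 2 dp)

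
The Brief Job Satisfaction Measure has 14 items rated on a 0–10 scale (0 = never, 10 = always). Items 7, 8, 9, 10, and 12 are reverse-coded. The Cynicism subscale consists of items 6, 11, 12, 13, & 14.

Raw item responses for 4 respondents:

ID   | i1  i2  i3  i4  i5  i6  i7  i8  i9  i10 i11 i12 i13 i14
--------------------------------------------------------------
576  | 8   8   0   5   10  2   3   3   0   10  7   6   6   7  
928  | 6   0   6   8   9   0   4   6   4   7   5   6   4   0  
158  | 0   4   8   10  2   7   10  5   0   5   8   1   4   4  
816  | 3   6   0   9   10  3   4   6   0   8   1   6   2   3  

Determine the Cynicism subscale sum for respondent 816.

Respondent 816 raw: 3, 6, 0, 9, 10, 3, 4, 6, 0, 8, 1, 6, 2, 3.
Cynicism items: 6, 11, 12, 13, 14.
Reverse-coded (reverse-coded value = 10 − response):
  item 6: 3
  item 11: 1
  item 12: 10 − 6 = 4
  item 13: 2
  item 14: 3
Sum = 3 + 1 + 4 + 2 + 3 = 13

13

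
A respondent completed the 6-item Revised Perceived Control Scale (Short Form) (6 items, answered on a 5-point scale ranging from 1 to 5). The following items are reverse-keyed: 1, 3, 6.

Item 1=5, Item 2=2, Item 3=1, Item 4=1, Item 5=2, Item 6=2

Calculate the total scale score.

Reverse-keyed items use 6 − raw:
  item 1: 6 − 5 = 1
  item 3: 6 − 1 = 5
  item 6: 6 − 2 = 4
After reverse-coding: 1, 2, 5, 1, 2, 4
Total = 1 + 2 + 5 + 1 + 2 + 4 = 15

15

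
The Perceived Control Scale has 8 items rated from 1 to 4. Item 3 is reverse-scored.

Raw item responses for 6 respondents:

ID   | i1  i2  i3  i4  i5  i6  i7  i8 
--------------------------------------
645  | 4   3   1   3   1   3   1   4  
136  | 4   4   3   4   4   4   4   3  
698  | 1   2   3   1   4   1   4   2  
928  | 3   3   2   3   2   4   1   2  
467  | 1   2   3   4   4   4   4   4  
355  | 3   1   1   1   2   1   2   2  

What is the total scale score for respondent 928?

Respondent 928 raw: 3, 3, 2, 3, 2, 4, 1, 2.
Reverse-coded (reverse-coded value = 5 − response):
  item 1: 3
  item 2: 3
  item 3: 5 − 2 = 3
  item 4: 3
  item 5: 2
  item 6: 4
  item 7: 1
  item 8: 2
Sum = 3 + 3 + 3 + 3 + 2 + 4 + 1 + 2 = 21

21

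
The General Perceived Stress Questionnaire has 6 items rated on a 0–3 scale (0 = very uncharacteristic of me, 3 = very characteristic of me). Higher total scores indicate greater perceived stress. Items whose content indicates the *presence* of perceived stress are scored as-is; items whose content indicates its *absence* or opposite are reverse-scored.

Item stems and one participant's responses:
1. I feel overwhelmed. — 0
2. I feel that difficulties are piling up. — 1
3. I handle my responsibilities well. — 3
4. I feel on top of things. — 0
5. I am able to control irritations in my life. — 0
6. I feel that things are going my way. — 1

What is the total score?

Items 3, 4, 5, 6 describe the absence/opposite of perceived stress → reverse-score.
reversed = (0+3) − raw = 3 − raw.
  item 1: 0
  item 2: 1
  item 3: 3 − 3 = 0
  item 4: 3 − 0 = 3
  item 5: 3 − 0 = 3
  item 6: 3 − 1 = 2
Total = 0 + 1 + 0 + 3 + 3 + 2 = 9

9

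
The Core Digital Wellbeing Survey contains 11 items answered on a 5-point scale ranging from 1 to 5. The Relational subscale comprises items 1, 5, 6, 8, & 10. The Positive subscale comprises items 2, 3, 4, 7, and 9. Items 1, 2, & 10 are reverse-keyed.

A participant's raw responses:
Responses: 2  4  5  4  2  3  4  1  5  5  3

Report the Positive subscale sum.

Positive items: 2, 3, 4, 7, 9.
Of these, item 2 is reverse-keyed; on a 1–5 scale, reversed = 6 − raw.
  item 2: 6 − 4 = 2
  item 3: 5
  item 4: 4
  item 7: 4
  item 9: 5
Sum = 2 + 5 + 4 + 4 + 5 = 20

20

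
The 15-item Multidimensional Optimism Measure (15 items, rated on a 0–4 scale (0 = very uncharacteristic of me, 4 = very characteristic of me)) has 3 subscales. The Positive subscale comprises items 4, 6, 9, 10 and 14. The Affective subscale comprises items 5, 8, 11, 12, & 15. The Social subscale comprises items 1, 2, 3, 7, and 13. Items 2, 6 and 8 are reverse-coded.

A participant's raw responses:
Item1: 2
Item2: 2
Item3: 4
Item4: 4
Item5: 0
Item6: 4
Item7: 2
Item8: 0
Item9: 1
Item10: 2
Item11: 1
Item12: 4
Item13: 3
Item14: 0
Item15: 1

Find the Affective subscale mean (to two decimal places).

2.00

Affective items: 5, 8, 11, 12, 15.
Of these, item 8 is reverse-coded; on a 0–4 scale, reversed = 4 − raw.
  item 5: 0
  item 8: 4 − 0 = 4
  item 11: 1
  item 12: 4
  item 15: 1
Sum = 0 + 4 + 1 + 4 + 1 = 10
Mean = 10 / 5 = 2.00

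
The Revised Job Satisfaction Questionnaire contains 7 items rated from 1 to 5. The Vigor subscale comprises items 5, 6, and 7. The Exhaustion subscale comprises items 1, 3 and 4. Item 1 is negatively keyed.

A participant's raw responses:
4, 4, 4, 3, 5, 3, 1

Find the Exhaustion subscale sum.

Exhaustion items: 1, 3, 4.
Of these, item 1 is negatively keyed; reverse-coded value = 6 − response.
  item 1: 6 − 4 = 2
  item 3: 4
  item 4: 3
Sum = 2 + 4 + 3 = 9

9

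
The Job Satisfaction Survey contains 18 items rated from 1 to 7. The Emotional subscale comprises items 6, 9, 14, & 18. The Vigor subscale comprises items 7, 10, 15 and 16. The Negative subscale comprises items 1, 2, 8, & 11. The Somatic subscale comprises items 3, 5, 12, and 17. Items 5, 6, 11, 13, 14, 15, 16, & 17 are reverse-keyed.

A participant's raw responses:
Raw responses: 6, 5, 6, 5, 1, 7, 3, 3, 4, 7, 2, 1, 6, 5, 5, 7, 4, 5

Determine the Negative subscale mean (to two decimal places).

Negative items: 1, 2, 8, 11.
Of these, item 11 is reverse-keyed; reversed = (1+7) − raw = 8 − raw.
  item 1: 6
  item 2: 5
  item 8: 3
  item 11: 8 − 2 = 6
Sum = 6 + 5 + 3 + 6 = 20
Mean = 20 / 4 = 5.00

5.00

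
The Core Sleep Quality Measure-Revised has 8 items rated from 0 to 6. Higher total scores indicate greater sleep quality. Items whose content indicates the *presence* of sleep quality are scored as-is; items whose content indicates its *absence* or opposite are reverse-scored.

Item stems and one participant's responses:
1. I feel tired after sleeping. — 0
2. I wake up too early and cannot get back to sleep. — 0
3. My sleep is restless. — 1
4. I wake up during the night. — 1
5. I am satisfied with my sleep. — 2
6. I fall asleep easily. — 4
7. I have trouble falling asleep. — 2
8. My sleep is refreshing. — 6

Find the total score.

Items 1, 2, 3, 4, 7 describe the absence/opposite of sleep quality → reverse-score.
on a 0–6 scale, reversed = 6 − raw.
  item 1: 6 − 0 = 6
  item 2: 6 − 0 = 6
  item 3: 6 − 1 = 5
  item 4: 6 − 1 = 5
  item 5: 2
  item 6: 4
  item 7: 6 − 2 = 4
  item 8: 6
Total = 6 + 6 + 5 + 5 + 2 + 4 + 4 + 6 = 38

38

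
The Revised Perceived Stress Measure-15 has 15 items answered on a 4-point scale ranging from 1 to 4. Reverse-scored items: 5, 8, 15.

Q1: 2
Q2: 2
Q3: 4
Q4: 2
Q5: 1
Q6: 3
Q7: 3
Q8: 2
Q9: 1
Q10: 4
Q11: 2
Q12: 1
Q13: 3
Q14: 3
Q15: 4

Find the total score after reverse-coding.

Reversing items 5, 8 and 15 with 5 − raw:
Total = 2 + 2 + 4 + 2 + (5−1) + 3 + 3 + (5−2) + 1 + 4 + 2 + 1 + 3 + 3 + (5−4)
      = 2 + 2 + 4 + 2 + 4 + 3 + 3 + 3 + 1 + 4 + 2 + 1 + 3 + 3 + 1 = 38

38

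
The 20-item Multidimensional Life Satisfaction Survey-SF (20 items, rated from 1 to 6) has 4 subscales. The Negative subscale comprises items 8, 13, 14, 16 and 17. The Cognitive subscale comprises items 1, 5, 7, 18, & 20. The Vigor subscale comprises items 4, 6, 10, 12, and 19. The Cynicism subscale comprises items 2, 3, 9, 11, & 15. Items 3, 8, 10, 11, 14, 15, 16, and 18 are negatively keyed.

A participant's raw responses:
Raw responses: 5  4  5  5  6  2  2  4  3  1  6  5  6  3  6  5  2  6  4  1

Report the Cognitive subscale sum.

Cognitive items: 1, 5, 7, 18, 20.
Of these, item 18 is negatively keyed; on a 1–6 scale, reversed = 7 − raw.
  item 1: 5
  item 5: 6
  item 7: 2
  item 18: 7 − 6 = 1
  item 20: 1
Sum = 5 + 6 + 2 + 1 + 1 = 15

15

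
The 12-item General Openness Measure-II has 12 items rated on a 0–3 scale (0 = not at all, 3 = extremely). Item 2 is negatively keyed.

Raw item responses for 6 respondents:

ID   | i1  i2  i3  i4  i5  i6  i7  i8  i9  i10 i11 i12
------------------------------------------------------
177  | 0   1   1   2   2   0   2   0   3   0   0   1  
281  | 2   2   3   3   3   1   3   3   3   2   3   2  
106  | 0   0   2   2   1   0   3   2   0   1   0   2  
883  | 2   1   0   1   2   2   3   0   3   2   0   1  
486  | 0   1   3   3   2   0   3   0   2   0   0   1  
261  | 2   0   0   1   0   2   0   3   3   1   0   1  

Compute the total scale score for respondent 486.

16

Respondent 486 raw: 0, 1, 3, 3, 2, 0, 3, 0, 2, 0, 0, 1.
Reverse-coded (reverse-coded value = 3 − response):
  item 1: 0
  item 2: 3 − 1 = 2
  item 3: 3
  item 4: 3
  item 5: 2
  item 6: 0
  item 7: 3
  item 8: 0
  item 9: 2
  item 10: 0
  item 11: 0
  item 12: 1
Sum = 0 + 2 + 3 + 3 + 2 + 0 + 3 + 0 + 2 + 0 + 0 + 1 = 16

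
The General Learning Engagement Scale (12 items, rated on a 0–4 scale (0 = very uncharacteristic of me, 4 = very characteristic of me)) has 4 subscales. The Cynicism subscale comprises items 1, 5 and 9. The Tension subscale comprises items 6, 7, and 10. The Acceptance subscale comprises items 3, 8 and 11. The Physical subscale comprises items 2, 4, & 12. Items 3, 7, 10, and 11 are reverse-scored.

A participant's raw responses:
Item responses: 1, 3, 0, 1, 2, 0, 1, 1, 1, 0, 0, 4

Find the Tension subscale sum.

Tension items: 6, 7, 10.
Of these, items 7 & 10 are reverse-scored; reverse-coded value = 4 − response.
  item 6: 0
  item 7: 4 − 1 = 3
  item 10: 4 − 0 = 4
Sum = 0 + 3 + 4 = 7

7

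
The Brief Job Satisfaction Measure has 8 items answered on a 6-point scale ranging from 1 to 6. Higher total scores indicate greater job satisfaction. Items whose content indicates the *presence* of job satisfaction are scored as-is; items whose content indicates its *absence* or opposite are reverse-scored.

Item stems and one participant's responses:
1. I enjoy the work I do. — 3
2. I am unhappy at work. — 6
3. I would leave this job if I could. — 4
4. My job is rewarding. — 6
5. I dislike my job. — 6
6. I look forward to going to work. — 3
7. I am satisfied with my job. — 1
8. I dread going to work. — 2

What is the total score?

23

Items 2, 3, 5, 8 describe the absence/opposite of job satisfaction → reverse-score.
reversed = (1+6) − raw = 7 − raw.
  item 1: 3
  item 2: 7 − 6 = 1
  item 3: 7 − 4 = 3
  item 4: 6
  item 5: 7 − 6 = 1
  item 6: 3
  item 7: 1
  item 8: 7 − 2 = 5
Total = 3 + 1 + 3 + 6 + 1 + 3 + 1 + 5 = 23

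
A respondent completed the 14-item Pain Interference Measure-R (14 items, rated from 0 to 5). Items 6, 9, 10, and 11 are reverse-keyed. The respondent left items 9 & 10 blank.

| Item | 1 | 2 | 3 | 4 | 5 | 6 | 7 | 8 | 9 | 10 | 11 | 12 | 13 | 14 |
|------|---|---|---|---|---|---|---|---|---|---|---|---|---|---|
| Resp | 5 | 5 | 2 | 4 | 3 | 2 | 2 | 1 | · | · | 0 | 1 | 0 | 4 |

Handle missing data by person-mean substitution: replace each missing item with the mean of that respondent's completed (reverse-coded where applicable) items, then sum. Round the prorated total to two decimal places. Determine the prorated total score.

Reverse-coded (reversed = (0+5) − raw = 5 − raw):
  item 6: 5 − 2 = 3
  item 11: 5 − 0 = 5
Completed scored items (12 of 14): 5, 5, 2, 4, 3, 3, 2, 1, 5, 1, 0, 4; sum = 35.
Person mean = 35 / 12 ≈ 2.9167
Prorated total = (35 / 12) × 14 = 40.83 (to 2 dp)

40.83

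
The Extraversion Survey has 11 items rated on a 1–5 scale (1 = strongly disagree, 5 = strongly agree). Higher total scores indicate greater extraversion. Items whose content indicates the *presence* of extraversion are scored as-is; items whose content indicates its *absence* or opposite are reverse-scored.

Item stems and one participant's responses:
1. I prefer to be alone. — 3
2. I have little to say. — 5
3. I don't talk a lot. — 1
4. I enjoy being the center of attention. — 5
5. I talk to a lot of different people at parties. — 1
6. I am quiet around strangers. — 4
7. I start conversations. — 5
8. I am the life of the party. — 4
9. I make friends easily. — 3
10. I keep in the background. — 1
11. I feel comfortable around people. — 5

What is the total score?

Items 1, 2, 3, 6, 10 describe the absence/opposite of extraversion → reverse-score.
reverse-coded value = 6 − response.
  item 1: 6 − 3 = 3
  item 2: 6 − 5 = 1
  item 3: 6 − 1 = 5
  item 4: 5
  item 5: 1
  item 6: 6 − 4 = 2
  item 7: 5
  item 8: 4
  item 9: 3
  item 10: 6 − 1 = 5
  item 11: 5
Total = 3 + 1 + 5 + 5 + 1 + 2 + 5 + 4 + 3 + 5 + 5 = 39

39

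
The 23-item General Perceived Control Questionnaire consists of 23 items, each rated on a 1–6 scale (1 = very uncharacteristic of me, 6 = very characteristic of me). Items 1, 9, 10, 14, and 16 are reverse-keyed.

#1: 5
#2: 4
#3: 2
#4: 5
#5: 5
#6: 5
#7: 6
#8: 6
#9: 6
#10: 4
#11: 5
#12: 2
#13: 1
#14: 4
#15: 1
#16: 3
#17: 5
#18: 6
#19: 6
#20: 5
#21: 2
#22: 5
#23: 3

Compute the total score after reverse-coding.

87

Reversing items 1, 9, 10, 14, & 16 with 7 − raw:
Total = (7−5) + 4 + 2 + 5 + 5 + 5 + 6 + 6 + (7−6) + (7−4) + 5 + 2 + 1 + (7−4) + 1 + (7−3) + 5 + 6 + 6 + 5 + 2 + 5 + 3
      = 2 + 4 + 2 + 5 + 5 + 5 + 6 + 6 + 1 + 3 + 5 + 2 + 1 + 3 + 1 + 4 + 5 + 6 + 6 + 5 + 2 + 5 + 3 = 87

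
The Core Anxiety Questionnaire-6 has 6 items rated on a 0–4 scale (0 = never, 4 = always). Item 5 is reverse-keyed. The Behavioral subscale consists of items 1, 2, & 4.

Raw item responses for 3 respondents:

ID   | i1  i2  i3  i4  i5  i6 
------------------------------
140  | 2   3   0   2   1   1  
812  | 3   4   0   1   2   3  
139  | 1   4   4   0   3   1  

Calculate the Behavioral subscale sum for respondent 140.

7

Respondent 140 raw: 2, 3, 0, 2, 1, 1.
Behavioral items: 1, 2, 4.
Reverse-coded (reversed = (0+4) − raw = 4 − raw):
  item 1: 2
  item 2: 3
  item 4: 2
Sum = 2 + 3 + 2 = 7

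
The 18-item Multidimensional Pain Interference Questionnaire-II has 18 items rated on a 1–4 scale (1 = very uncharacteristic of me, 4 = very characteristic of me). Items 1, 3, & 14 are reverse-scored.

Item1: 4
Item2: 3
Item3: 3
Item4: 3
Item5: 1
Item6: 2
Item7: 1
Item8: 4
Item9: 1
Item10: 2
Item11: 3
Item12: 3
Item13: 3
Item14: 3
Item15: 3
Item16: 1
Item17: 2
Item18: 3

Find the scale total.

Reversing items 1, 3, and 14 with 5 − raw:
Total = (5−4) + 3 + (5−3) + 3 + 1 + 2 + 1 + 4 + 1 + 2 + 3 + 3 + 3 + (5−3) + 3 + 1 + 2 + 3
      = 1 + 3 + 2 + 3 + 1 + 2 + 1 + 4 + 1 + 2 + 3 + 3 + 3 + 2 + 3 + 1 + 2 + 3 = 40

40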